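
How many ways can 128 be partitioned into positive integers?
4351078600

p(n) counts ways to write n as a sum of positive integers (order ignored).
Euler's pentagonal recurrence: p(k) = p(k-1) + p(k-2) - p(k-5) - p(k-7) + p(k-12) + p(k-15) - ... (offsets j(3j∓1)/2, signs ++--, p(0)=1, p(<0)=0).
DP table for k = 0..127: p(0)=1, p(1)=1, p(2)=2, p(3)=3, p(4)=5, p(5)=7, p(6)=11, p(7)=15, p(8)=22, p(9)=30, p(10)=42, p(11)=56, p(12)=77, p(13)=101, p(14)=135, p(15)=176, p(16)=231, p(17)=297, p(18)=385, p(19)=490, p(20)=627, p(21)=792, p(22)=1002, p(23)=1255, p(24)=1575, p(25)=1958, p(26)=2436, p(27)=3010, p(28)=3718, p(29)=4565, p(30)=5604, p(31)=6842, p(32)=8349, p(33)=10143, p(34)=12310, p(35)=14883, p(36)=17977, p(37)=21637, p(38)=26015, p(39)=31185, p(40)=37338, p(41)=44583, p(42)=53174, p(43)=63261, p(44)=75175, p(45)=89134, p(46)=105558, p(47)=124754, p(48)=147273, p(49)=173525, p(50)=204226, p(51)=239943, p(52)=281589, p(53)=329931, p(54)=386155, p(55)=451276, p(56)=526823, p(57)=614154, p(58)=715220, p(59)=831820, p(60)=966467, p(61)=1121505, p(62)=1300156, p(63)=1505499, p(64)=1741630, p(65)=2012558, p(66)=2323520, p(67)=2679689, p(68)=3087735, p(69)=3554345, p(70)=4087968, p(71)=4697205, p(72)=5392783, p(73)=6185689, p(74)=7089500, p(75)=8118264, p(76)=9289091, p(77)=10619863, p(78)=12132164, p(79)=13848650, p(80)=15796476, p(81)=18004327, p(82)=20506255, p(83)=23338469, p(84)=26543660, p(85)=30167357, p(86)=34262962, p(87)=38887673, p(88)=44108109, p(89)=49995925, p(90)=56634173, p(91)=64112359, p(92)=72533807, p(93)=82010177, p(94)=92669720, p(95)=104651419, p(96)=118114304, p(97)=133230930, p(98)=150198136, p(99)=169229875, p(100)=190569292, p(101)=214481126, p(102)=241265379, p(103)=271248950, p(104)=304801365, p(105)=342325709, p(106)=384276336, p(107)=431149389, p(108)=483502844, p(109)=541946240, p(110)=607163746, p(111)=679903203, p(112)=761002156, p(113)=851376628, p(114)=952050665, p(115)=1064144451, p(116)=1188908248, p(117)=1327710076, p(118)=1482074143, p(119)=1653668665, p(120)=1844349560, p(121)=2056148051, p(122)=2291320912, p(123)=2552338241, p(124)=2841940500, p(125)=3163127352, p(126)=3519222692, p(127)=3913864295.
Final step: p(128) = p(127) + p(126) - p(123) - p(121) + p(116) + p(113) - p(106) - p(102) + p(93) + p(88) - p(77) - p(71) + p(58) + p(51) - p(36) - p(28) + p(11) + p(2)
= 3913864295 + 3519222692 - 2552338241 - 2056148051 + 1188908248 + 851376628 - 384276336 - 241265379 + 82010177 + 44108109 - 10619863 - 4697205 + 715220 + 239943 - 17977 - 3718 + 56 + 2
= 4351078600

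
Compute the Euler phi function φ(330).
80

330 = 2 × 3 × 5 × 11
φ(n) = n × ∏(1 - 1/p) for each prime p dividing n
φ(330) = 330 × (1 - 1/2) × (1 - 1/3) × (1 - 1/5) × (1 - 1/11) = 80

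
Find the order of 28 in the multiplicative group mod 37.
18

37 is prime, so ord(28) divides φ(37) = 36.
Divisors of 36: 1, 2, 3, 4, 6, 9, 12, 18, 36.
Repeated squaring: 28^1 ≡ 28, 28^2 ≡ 7, 28^4 ≡ 12, 28^8 ≡ 33, 28^16 ≡ 16, 28^32 ≡ 34 (mod 37).
Test 28^d mod 37 for each divisor d in increasing order:
28^1 ≡ 28
28^2 ≡ 7
28^3 = 28^2·28^1 ≡ 11
28^4 ≡ 12
28^6 = 28^4·28^2 ≡ 10
28^9 = 28^8·28^1 ≡ 36
28^12 = 28^8·28^4 ≡ 26
28^18 = 28^16·28^2 ≡ 1  ← first divisor giving 1
The order is 18.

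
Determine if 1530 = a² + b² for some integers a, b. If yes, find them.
3² + 39² (a=3, b=39)

Factorization: 1530 = 2 × 3^2 × 5 × 17
By Fermat: n is sum of two squares iff every prime p ≡ 3 (mod 4) appears to even power.
All primes ≡ 3 (mod 4) appear to even power.
Search a = 0, 1, 2, … for 1530 - a² a perfect square: first hit at a = 3: 1530 - 9 = 1521 = 39².
1530 = 3² + 39² = 9 + 1521 ✓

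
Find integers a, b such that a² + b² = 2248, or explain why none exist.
22² + 42² (a=22, b=42)

Factorization: 2248 = 2^3 × 281
By Fermat: n is sum of two squares iff every prime p ≡ 3 (mod 4) appears to even power.
All primes ≡ 3 (mod 4) appear to even power.
Search a = 0, 1, 2, … for 2248 - a² a perfect square: first hit at a = 22: 2248 - 484 = 1764 = 42².
2248 = 22² + 42² = 484 + 1764 ✓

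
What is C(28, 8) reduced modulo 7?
0

Using Lucas' theorem:
Write n=28 and k=8 in base 7:
n in base 7: [4, 0]
k in base 7: [1, 1]
C(28,8) mod 7 = ∏ C(n_i, k_i) mod 7
Digit binomials (mod 7): C(4,1) = 4; C(0,1) = 0 (k_i > n_i)
Product: 4 × 0 = 0 ≡ 0 (mod 7)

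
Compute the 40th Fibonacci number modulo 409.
310

Matrix identity: Q^n = [[F_(n+1), F_n], [F_n, F_(n-1)]] with Q = [[1,1],[1,0]].
n = 40 = 101000₂. Square-and-multiply, entries mod 409:
Q^1 = [[1,1],[1,0]]
Q^2 = (Q^1)² = [[2,1],[1,1]]
Q^5 = (Q^2)²·Q = [[8,5],[5,3]]
Q^10 = (Q^5)² = [[89,55],[55,34]]
Q^20 = (Q^10)² = [[312,221],[221,91]]
Q^40 = (Q^20)² = [[172,310],[310,271]]
F_40 mod 409 = Q^40[0][1] = 310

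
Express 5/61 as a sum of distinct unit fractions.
1/13 + 1/199 + 1/52603 + 1/4150560811 + 1/34454310087467394631

Greedy algorithm:
5/61: ceiling(61/5) = 13, use 1/13
4/793: ceiling(793/4) = 199, use 1/199
3/157807: ceiling(157807/3) = 52603, use 1/52603
2/8301121621: ceiling(8301121621/2) = 4150560811, use 1/4150560811
1/34454310087467394631: ceiling(34454310087467394631/1) = 34454310087467394631, use 1/34454310087467394631
Result: 5/61 = 1/13 + 1/199 + 1/52603 + 1/4150560811 + 1/34454310087467394631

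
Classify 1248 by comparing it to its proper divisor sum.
abundant

Proper divisors of 1248: sum = 1 + 2 + 3 + 4 + 6 + 8 + 12 + 13 + ... + 208 + 312 + 416 + 624 (23 divisors) = 2280
Since 2280 > 1248, 1248 is abundant.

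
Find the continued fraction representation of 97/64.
[1; 1, 1, 15, 2]

Euclidean algorithm steps:
97 = 1 × 64 + 33
64 = 1 × 33 + 31
33 = 1 × 31 + 2
31 = 15 × 2 + 1
2 = 2 × 1 + 0
Continued fraction: [1; 1, 1, 15, 2]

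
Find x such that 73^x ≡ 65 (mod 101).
90

Baby-step giant-step with step n = ⌈√101⌉ = 11.
Baby steps 73^j mod 101 (j:value) for j=0..10: 0:1, 1:73, 2:77, 3:66, 4:71, 5:32, 6:13, 7:40, 8:92, 9:50, 10:14.
Giant-step multiplier: 73^(-11) ≡ 73^(100-11) = 73^89 ≡ 59 (mod 101).
Giant steps γ_i = 65·59^i mod 101: γ_0=65, γ_1=98, γ_2=25, γ_3=61, γ_4=64, γ_5=39, γ_6=79, γ_7=15, γ_8=77 (in table at j=2).
x = i·n + j = 8·11 + 2 = 90.
Check: 73^90 ≡ 65 (mod 101).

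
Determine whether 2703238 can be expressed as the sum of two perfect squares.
Not possible

Factorization: 2703238 = 2 × 17 × 43^3
By Fermat: n is sum of two squares iff every prime p ≡ 3 (mod 4) appears to even power.
Prime(s) ≡ 3 (mod 4) with odd exponent: [(43, 3)]
Therefore 2703238 cannot be expressed as a² + b².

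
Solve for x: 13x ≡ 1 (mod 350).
27

gcd(13, 350) = 1, so the inverse exists.
Extended Euclidean algorithm on (350, 13):
350 = 26 × 13 + 12  ⟹  12 = (1)·350 + (-26)·13
13 = 1 × 12 + 1  ⟹  1 = (-1)·350 + (27)·13
So (27)·13 ≡ 1 (mod 350), i.e. 13^(-1) ≡ 27 (mod 350).
Check: 13 × 27 = 351 ≡ 1 (mod 350)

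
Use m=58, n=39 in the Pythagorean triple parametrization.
(1843, 4524, 4885)

Euclid's formula: a = m² - n², b = 2mn, c = m² + n²
m = 58, n = 39
a = 58² - 39² = 3364 - 1521 = 1843
b = 2 × 58 × 39 = 4524
c = 58² + 39² = 3364 + 1521 = 4885
Verification: 1843² + 4524² = 3396649 + 20466576 = 23863225 = 4885² ✓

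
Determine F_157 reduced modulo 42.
23

Matrix identity: Q^n = [[F_(n+1), F_n], [F_n, F_(n-1)]] with Q = [[1,1],[1,0]].
n = 157 = 10011101₂. Square-and-multiply, entries mod 42:
Q^1 = [[1,1],[1,0]]
Q^2 = (Q^1)² = [[2,1],[1,1]]
Q^4 = (Q^2)² = [[5,3],[3,2]]
Q^9 = (Q^4)²·Q = [[13,34],[34,21]]
Q^19 = (Q^9)²·Q = [[3,23],[23,22]]
Q^39 = (Q^19)²·Q = [[21,34],[34,29]]
Q^78 = (Q^39)² = [[1,20],[20,23]]
Q^157 = (Q^78)²·Q = [[41,23],[23,18]]
F_157 mod 42 = Q^157[0][1] = 23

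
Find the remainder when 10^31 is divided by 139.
75

Repeated squaring. Binary of 31 = 11111.
10^1 ≡ 10 (mod 139); 10^2 ≡ 100 (mod 139); 10^4 ≡ 131 (mod 139); 10^8 ≡ 64 (mod 139); 10^16 ≡ 65 (mod 139)
10^31 = 10^1 × 10^2 × 10^4 × 10^8 × 10^16 ≡ 75 (mod 139)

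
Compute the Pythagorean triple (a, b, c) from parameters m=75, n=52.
(2921, 7800, 8329)

Euclid's formula: a = m² - n², b = 2mn, c = m² + n²
m = 75, n = 52
a = 75² - 52² = 5625 - 2704 = 2921
b = 2 × 75 × 52 = 7800
c = 75² + 52² = 5625 + 2704 = 8329
Verification: 2921² + 7800² = 8532241 + 60840000 = 69372241 = 8329² ✓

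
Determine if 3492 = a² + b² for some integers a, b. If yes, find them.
24² + 54² (a=24, b=54)

Factorization: 3492 = 2^2 × 3^2 × 97
By Fermat: n is sum of two squares iff every prime p ≡ 3 (mod 4) appears to even power.
All primes ≡ 3 (mod 4) appear to even power.
Search a = 0, 1, 2, … for 3492 - a² a perfect square: first hit at a = 24: 3492 - 576 = 2916 = 54².
3492 = 24² + 54² = 576 + 2916 ✓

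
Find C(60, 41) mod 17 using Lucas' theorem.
6

Using Lucas' theorem:
Write n=60 and k=41 in base 17:
n in base 17: [3, 9]
k in base 17: [2, 7]
C(60,41) mod 17 = ∏ C(n_i, k_i) mod 17
Digit binomials (mod 17): C(3,2) = 3; C(9,7) = 36 ≡ 2
Product: 3 × 2 = 6 ≡ 6 (mod 17)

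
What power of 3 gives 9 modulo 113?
2

Baby-step giant-step with step n = ⌈√113⌉ = 11.
Baby steps 3^j mod 113 (j:value) for j=0..10: 0:1, 1:3, 2:9, 3:27, 4:81, 5:17, 6:51, 7:40, 8:7, 9:21, 10:63.
h = 9 is already in the table at j=2, so x = 2.
Check: 3^2 ≡ 9 (mod 113).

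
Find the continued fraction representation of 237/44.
[5; 2, 1, 1, 2, 3]

Euclidean algorithm steps:
237 = 5 × 44 + 17
44 = 2 × 17 + 10
17 = 1 × 10 + 7
10 = 1 × 7 + 3
7 = 2 × 3 + 1
3 = 3 × 1 + 0
Continued fraction: [5; 2, 1, 1, 2, 3]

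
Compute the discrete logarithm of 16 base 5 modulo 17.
8

Baby-step giant-step with step n = ⌈√17⌉ = 5.
Baby steps 5^j mod 17 (j:value) for j=0..4: 0:1, 1:5, 2:8, 3:6, 4:13.
Giant-step multiplier: 5^(-5) ≡ 5^(16-5) = 5^11 ≡ 11 (mod 17).
Giant steps γ_i = 16·11^i mod 17: γ_0=16, γ_1=6 (in table at j=3).
x = i·n + j = 1·5 + 3 = 8.
Check: 5^8 ≡ 16 (mod 17).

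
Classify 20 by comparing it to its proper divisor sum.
abundant

Proper divisors of 20: sum = 1 + 2 + 4 + 5 + 10 = 22
Since 22 > 20, 20 is abundant.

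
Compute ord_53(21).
52

53 is prime, so ord(21) divides φ(53) = 52.
Divisors of 52: 1, 2, 4, 13, 26, 52.
Repeated squaring: 21^1 ≡ 21, 21^2 ≡ 17, 21^4 ≡ 24, 21^8 ≡ 46, 21^16 ≡ 49, 21^32 ≡ 16 (mod 53).
Test 21^d mod 53 for each divisor d in increasing order:
21^1 ≡ 21
21^2 ≡ 17
21^4 ≡ 24
21^13 = 21^8·21^4·21^1 ≡ 23
21^26 = 21^16·21^8·21^2 ≡ 52
21^52 = 21^32·21^16·21^4 ≡ 1  ← first divisor giving 1
The order is 52.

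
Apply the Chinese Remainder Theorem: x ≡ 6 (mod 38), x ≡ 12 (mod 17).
386

Using Chinese Remainder Theorem:
M = 38 × 17 = 646
M1 = 17, M2 = 38
y1 = 17^(-1) mod 38 = 9
y2 = 38^(-1) mod 17 = 13
x = (6×17×9 + 12×38×13) mod 646 = 386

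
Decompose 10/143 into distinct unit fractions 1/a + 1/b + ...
1/15 + 1/307 + 1/164629 + 1/108410665935

Greedy algorithm:
10/143: ceiling(143/10) = 15, use 1/15
7/2145: ceiling(2145/7) = 307, use 1/307
4/658515: ceiling(658515/4) = 164629, use 1/164629
1/108410665935: ceiling(108410665935/1) = 108410665935, use 1/108410665935
Result: 10/143 = 1/15 + 1/307 + 1/164629 + 1/108410665935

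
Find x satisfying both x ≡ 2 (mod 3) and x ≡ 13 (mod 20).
53

Using Chinese Remainder Theorem:
M = 3 × 20 = 60
M1 = 20, M2 = 3
y1 = 20^(-1) mod 3 = 2
y2 = 3^(-1) mod 20 = 7
x = (2×20×2 + 13×3×7) mod 60 = 53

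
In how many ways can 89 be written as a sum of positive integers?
49995925

p(n) counts ways to write n as a sum of positive integers (order ignored).
Euler's pentagonal recurrence: p(k) = p(k-1) + p(k-2) - p(k-5) - p(k-7) + p(k-12) + p(k-15) - ... (offsets j(3j∓1)/2, signs ++--, p(0)=1, p(<0)=0).
DP table for k = 0..88: p(0)=1, p(1)=1, p(2)=2, p(3)=3, p(4)=5, p(5)=7, p(6)=11, p(7)=15, p(8)=22, p(9)=30, p(10)=42, p(11)=56, p(12)=77, p(13)=101, p(14)=135, p(15)=176, p(16)=231, p(17)=297, p(18)=385, p(19)=490, p(20)=627, p(21)=792, p(22)=1002, p(23)=1255, p(24)=1575, p(25)=1958, p(26)=2436, p(27)=3010, p(28)=3718, p(29)=4565, p(30)=5604, p(31)=6842, p(32)=8349, p(33)=10143, p(34)=12310, p(35)=14883, p(36)=17977, p(37)=21637, p(38)=26015, p(39)=31185, p(40)=37338, p(41)=44583, p(42)=53174, p(43)=63261, p(44)=75175, p(45)=89134, p(46)=105558, p(47)=124754, p(48)=147273, p(49)=173525, p(50)=204226, p(51)=239943, p(52)=281589, p(53)=329931, p(54)=386155, p(55)=451276, p(56)=526823, p(57)=614154, p(58)=715220, p(59)=831820, p(60)=966467, p(61)=1121505, p(62)=1300156, p(63)=1505499, p(64)=1741630, p(65)=2012558, p(66)=2323520, p(67)=2679689, p(68)=3087735, p(69)=3554345, p(70)=4087968, p(71)=4697205, p(72)=5392783, p(73)=6185689, p(74)=7089500, p(75)=8118264, p(76)=9289091, p(77)=10619863, p(78)=12132164, p(79)=13848650, p(80)=15796476, p(81)=18004327, p(82)=20506255, p(83)=23338469, p(84)=26543660, p(85)=30167357, p(86)=34262962, p(87)=38887673, p(88)=44108109.
Final step: p(89) = p(88) + p(87) - p(84) - p(82) + p(77) + p(74) - p(67) - p(63) + p(54) + p(49) - p(38) - p(32) + p(19) + p(12)
= 44108109 + 38887673 - 26543660 - 20506255 + 10619863 + 7089500 - 2679689 - 1505499 + 386155 + 173525 - 26015 - 8349 + 490 + 77
= 49995925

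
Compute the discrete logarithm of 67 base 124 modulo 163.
119

Baby-step giant-step with step n = ⌈√163⌉ = 13.
Baby steps 124^j mod 163 (j:value) for j=0..12: 0:1, 1:124, 2:54, 3:13, 4:145, 5:50, 6:6, 7:92, 8:161, 9:78, 10:55, 11:137, 12:36.
Giant-step multiplier: 124^(-13) ≡ 124^(162-13) = 124^149 ≡ 44 (mod 163).
Giant steps γ_i = 67·44^i mod 163: γ_0=67, γ_1=14, γ_2=127, γ_3=46, γ_4=68, γ_5=58, γ_6=107, γ_7=144, γ_8=142, γ_9=54 (in table at j=2).
x = i·n + j = 9·13 + 2 = 119.
Check: 124^119 ≡ 67 (mod 163).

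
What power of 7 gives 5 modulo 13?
3

Baby-step giant-step with step n = ⌈√13⌉ = 4.
Baby steps 7^j mod 13 (j:value) for j=0..3: 0:1, 1:7, 2:10, 3:5.
h = 5 is already in the table at j=3, so x = 3.
Check: 7^3 ≡ 5 (mod 13).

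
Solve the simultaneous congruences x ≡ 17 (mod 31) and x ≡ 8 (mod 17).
110

Using Chinese Remainder Theorem:
M = 31 × 17 = 527
M1 = 17, M2 = 31
y1 = 17^(-1) mod 31 = 11
y2 = 31^(-1) mod 17 = 11
x = (17×17×11 + 8×31×11) mod 527 = 110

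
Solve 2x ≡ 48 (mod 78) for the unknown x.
x ≡ 24 (mod 39)

gcd(2, 78) = 2, which divides 48, so solutions exist.
Divide through by 2: x ≡ 24 (mod 39).
The coefficient of x is now 1, so x ≡ 24 (mod 39).
Check: 2 × 24 = 48 ≡ 48 (mod 78).
x ≡ 24 (mod 39), giving 2 solutions mod 78.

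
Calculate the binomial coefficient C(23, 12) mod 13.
0

Using Lucas' theorem:
Write n=23 and k=12 in base 13:
n in base 13: [1, 10]
k in base 13: [0, 12]
C(23,12) mod 13 = ∏ C(n_i, k_i) mod 13
Digit binomials (mod 13): C(1,0) = 1; C(10,12) = 0 (k_i > n_i)
Product: 1 × 0 = 0 ≡ 0 (mod 13)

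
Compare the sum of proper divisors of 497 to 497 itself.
deficient

Proper divisors of 497: sum = 1 + 7 + 71 = 79
Since 79 < 497, 497 is deficient.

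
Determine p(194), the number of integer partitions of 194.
2366022741845

p(n) counts ways to write n as a sum of positive integers (order ignored).
Euler's pentagonal recurrence: p(k) = p(k-1) + p(k-2) - p(k-5) - p(k-7) + p(k-12) + p(k-15) - ... (offsets j(3j∓1)/2, signs ++--, p(0)=1, p(<0)=0).
DP table for k = 0..193: p(0)=1, p(1)=1, p(2)=2, p(3)=3, p(4)=5, p(5)=7, p(6)=11, p(7)=15, p(8)=22, p(9)=30, p(10)=42, p(11)=56, p(12)=77, p(13)=101, p(14)=135, p(15)=176, p(16)=231, p(17)=297, p(18)=385, p(19)=490, p(20)=627, p(21)=792, p(22)=1002, p(23)=1255, p(24)=1575, p(25)=1958, p(26)=2436, p(27)=3010, p(28)=3718, p(29)=4565, p(30)=5604, p(31)=6842, p(32)=8349, p(33)=10143, p(34)=12310, p(35)=14883, p(36)=17977, p(37)=21637, p(38)=26015, p(39)=31185, p(40)=37338, p(41)=44583, p(42)=53174, p(43)=63261, p(44)=75175, p(45)=89134, p(46)=105558, p(47)=124754, p(48)=147273, p(49)=173525, p(50)=204226, p(51)=239943, p(52)=281589, p(53)=329931, p(54)=386155, p(55)=451276, p(56)=526823, p(57)=614154, p(58)=715220, p(59)=831820, p(60)=966467, p(61)=1121505, p(62)=1300156, p(63)=1505499, p(64)=1741630, p(65)=2012558, p(66)=2323520, p(67)=2679689, p(68)=3087735, p(69)=3554345, p(70)=4087968, p(71)=4697205, p(72)=5392783, p(73)=6185689, p(74)=7089500, p(75)=8118264, p(76)=9289091, p(77)=10619863, p(78)=12132164, p(79)=13848650, p(80)=15796476, p(81)=18004327, p(82)=20506255, p(83)=23338469, p(84)=26543660, p(85)=30167357, p(86)=34262962, p(87)=38887673, p(88)=44108109, p(89)=49995925, p(90)=56634173, p(91)=64112359, p(92)=72533807, p(93)=82010177, p(94)=92669720, p(95)=104651419, p(96)=118114304, p(97)=133230930, p(98)=150198136, p(99)=169229875, p(100)=190569292, p(101)=214481126, p(102)=241265379, p(103)=271248950, p(104)=304801365, p(105)=342325709, p(106)=384276336, p(107)=431149389, p(108)=483502844, p(109)=541946240, p(110)=607163746, p(111)=679903203, p(112)=761002156, p(113)=851376628, p(114)=952050665, p(115)=1064144451, p(116)=1188908248, p(117)=1327710076, p(118)=1482074143, p(119)=1653668665, p(120)=1844349560, p(121)=2056148051, p(122)=2291320912, p(123)=2552338241, p(124)=2841940500, p(125)=3163127352, p(126)=3519222692, p(127)=3913864295, p(128)=4351078600, p(129)=4835271870, p(130)=5371315400, p(131)=5964539504, p(132)=6620830889, p(133)=7346629512, p(134)=8149040695, p(135)=9035836076, p(136)=10015581680, p(137)=11097645016, p(138)=12292341831, p(139)=13610949895, p(140)=15065878135, p(141)=16670689208, p(142)=18440293320, p(143)=20390982757, p(144)=22540654445, p(145)=24908858009, p(146)=27517052599, p(147)=30388671978, p(148)=33549419497, p(149)=37027355200, p(150)=40853235313, p(151)=45060624582, p(152)=49686288421, p(153)=54770336324, p(154)=60356673280, p(155)=66493182097, p(156)=73232243759, p(157)=80630964769, p(158)=88751778802, p(159)=97662728555, p(160)=107438159466, p(161)=118159068427, p(162)=129913904637, p(163)=142798995930, p(164)=156919475295, p(165)=172389800255, p(166)=189334822579, p(167)=207890420102, p(168)=228204732751, p(169)=250438925115, p(170)=274768617130, p(171)=301384802048, p(172)=330495499613, p(173)=362326859895, p(174)=397125074750, p(175)=435157697830, p(176)=476715857290, p(177)=522115831195, p(178)=571701605655, p(179)=625846753120, p(180)=684957390936, p(181)=749474411781, p(182)=819876908323, p(183)=896684817527, p(184)=980462880430, p(185)=1071823774337, p(186)=1171432692373, p(187)=1280011042268, p(188)=1398341745571, p(189)=1527273599625, p(190)=1667727404093, p(191)=1820701100652, p(192)=1987276856363, p(193)=2168627105469.
Final step: p(194) = p(193) + p(192) - p(189) - p(187) + p(182) + p(179) - p(172) - p(168) + p(159) + p(154) - p(143) - p(137) + p(124) + p(117) - p(102) - p(94) + p(77) + p(68) - p(49) - p(39) + p(18) + p(7)
= 2168627105469 + 1987276856363 - 1527273599625 - 1280011042268 + 819876908323 + 625846753120 - 330495499613 - 228204732751 + 97662728555 + 60356673280 - 20390982757 - 11097645016 + 2841940500 + 1327710076 - 241265379 - 92669720 + 10619863 + 3087735 - 173525 - 31185 + 385 + 15
= 2366022741845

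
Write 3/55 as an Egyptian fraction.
1/19 + 1/523 + 1/546535

Greedy algorithm:
3/55: ceiling(55/3) = 19, use 1/19
2/1045: ceiling(1045/2) = 523, use 1/523
1/546535: ceiling(546535/1) = 546535, use 1/546535
Result: 3/55 = 1/19 + 1/523 + 1/546535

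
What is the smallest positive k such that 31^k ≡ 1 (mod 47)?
46

47 is prime, so ord(31) divides φ(47) = 46.
Divisors of 46: 1, 2, 23, 46.
Repeated squaring: 31^1 ≡ 31, 31^2 ≡ 21, 31^4 ≡ 18, 31^8 ≡ 42, 31^16 ≡ 25, 31^32 ≡ 14 (mod 47).
Test 31^d mod 47 for each divisor d in increasing order:
31^1 ≡ 31
31^2 ≡ 21
31^23 = 31^16·31^4·31^2·31^1 ≡ 46
31^46 = 31^32·31^8·31^4·31^2 ≡ 1  ← first divisor giving 1
The order is 46.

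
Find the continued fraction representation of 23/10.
[2; 3, 3]

Euclidean algorithm steps:
23 = 2 × 10 + 3
10 = 3 × 3 + 1
3 = 3 × 1 + 0
Continued fraction: [2; 3, 3]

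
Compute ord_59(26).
29

59 is prime, so ord(26) divides φ(59) = 58.
Divisors of 58: 1, 2, 29, 58.
Repeated squaring: 26^1 ≡ 26, 26^2 ≡ 27, 26^4 ≡ 21, 26^8 ≡ 28, 26^16 ≡ 17, 26^32 ≡ 53 (mod 59).
Test 26^d mod 59 for each divisor d in increasing order:
26^1 ≡ 26
26^2 ≡ 27
26^29 = 26^16·26^8·26^4·26^1 ≡ 1  ← first divisor giving 1
The order is 29.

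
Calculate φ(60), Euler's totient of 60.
16

60 = 2^2 × 3 × 5
φ(n) = n × ∏(1 - 1/p) for each prime p dividing n
φ(60) = 60 × (1 - 1/2) × (1 - 1/3) × (1 - 1/5) = 16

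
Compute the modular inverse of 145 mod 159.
34

gcd(145, 159) = 1, so the inverse exists.
Extended Euclidean algorithm on (159, 145):
159 = 1 × 145 + 14  ⟹  14 = (1)·159 + (-1)·145
145 = 10 × 14 + 5  ⟹  5 = (-10)·159 + (11)·145
14 = 2 × 5 + 4  ⟹  4 = (21)·159 + (-23)·145
5 = 1 × 4 + 1  ⟹  1 = (-31)·159 + (34)·145
So (34)·145 ≡ 1 (mod 159), i.e. 145^(-1) ≡ 34 (mod 159).
Check: 145 × 34 = 4930 ≡ 1 (mod 159)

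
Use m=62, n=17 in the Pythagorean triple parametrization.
(3555, 2108, 4133)

Euclid's formula: a = m² - n², b = 2mn, c = m² + n²
m = 62, n = 17
a = 62² - 17² = 3844 - 289 = 3555
b = 2 × 62 × 17 = 2108
c = 62² + 17² = 3844 + 289 = 4133
Verification: 3555² + 2108² = 12638025 + 4443664 = 17081689 = 4133² ✓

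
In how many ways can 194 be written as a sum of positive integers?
2366022741845

p(n) counts ways to write n as a sum of positive integers (order ignored).
Euler's pentagonal recurrence: p(k) = p(k-1) + p(k-2) - p(k-5) - p(k-7) + p(k-12) + p(k-15) - ... (offsets j(3j∓1)/2, signs ++--, p(0)=1, p(<0)=0).
DP table for k = 0..193: p(0)=1, p(1)=1, p(2)=2, p(3)=3, p(4)=5, p(5)=7, p(6)=11, p(7)=15, p(8)=22, p(9)=30, p(10)=42, p(11)=56, p(12)=77, p(13)=101, p(14)=135, p(15)=176, p(16)=231, p(17)=297, p(18)=385, p(19)=490, p(20)=627, p(21)=792, p(22)=1002, p(23)=1255, p(24)=1575, p(25)=1958, p(26)=2436, p(27)=3010, p(28)=3718, p(29)=4565, p(30)=5604, p(31)=6842, p(32)=8349, p(33)=10143, p(34)=12310, p(35)=14883, p(36)=17977, p(37)=21637, p(38)=26015, p(39)=31185, p(40)=37338, p(41)=44583, p(42)=53174, p(43)=63261, p(44)=75175, p(45)=89134, p(46)=105558, p(47)=124754, p(48)=147273, p(49)=173525, p(50)=204226, p(51)=239943, p(52)=281589, p(53)=329931, p(54)=386155, p(55)=451276, p(56)=526823, p(57)=614154, p(58)=715220, p(59)=831820, p(60)=966467, p(61)=1121505, p(62)=1300156, p(63)=1505499, p(64)=1741630, p(65)=2012558, p(66)=2323520, p(67)=2679689, p(68)=3087735, p(69)=3554345, p(70)=4087968, p(71)=4697205, p(72)=5392783, p(73)=6185689, p(74)=7089500, p(75)=8118264, p(76)=9289091, p(77)=10619863, p(78)=12132164, p(79)=13848650, p(80)=15796476, p(81)=18004327, p(82)=20506255, p(83)=23338469, p(84)=26543660, p(85)=30167357, p(86)=34262962, p(87)=38887673, p(88)=44108109, p(89)=49995925, p(90)=56634173, p(91)=64112359, p(92)=72533807, p(93)=82010177, p(94)=92669720, p(95)=104651419, p(96)=118114304, p(97)=133230930, p(98)=150198136, p(99)=169229875, p(100)=190569292, p(101)=214481126, p(102)=241265379, p(103)=271248950, p(104)=304801365, p(105)=342325709, p(106)=384276336, p(107)=431149389, p(108)=483502844, p(109)=541946240, p(110)=607163746, p(111)=679903203, p(112)=761002156, p(113)=851376628, p(114)=952050665, p(115)=1064144451, p(116)=1188908248, p(117)=1327710076, p(118)=1482074143, p(119)=1653668665, p(120)=1844349560, p(121)=2056148051, p(122)=2291320912, p(123)=2552338241, p(124)=2841940500, p(125)=3163127352, p(126)=3519222692, p(127)=3913864295, p(128)=4351078600, p(129)=4835271870, p(130)=5371315400, p(131)=5964539504, p(132)=6620830889, p(133)=7346629512, p(134)=8149040695, p(135)=9035836076, p(136)=10015581680, p(137)=11097645016, p(138)=12292341831, p(139)=13610949895, p(140)=15065878135, p(141)=16670689208, p(142)=18440293320, p(143)=20390982757, p(144)=22540654445, p(145)=24908858009, p(146)=27517052599, p(147)=30388671978, p(148)=33549419497, p(149)=37027355200, p(150)=40853235313, p(151)=45060624582, p(152)=49686288421, p(153)=54770336324, p(154)=60356673280, p(155)=66493182097, p(156)=73232243759, p(157)=80630964769, p(158)=88751778802, p(159)=97662728555, p(160)=107438159466, p(161)=118159068427, p(162)=129913904637, p(163)=142798995930, p(164)=156919475295, p(165)=172389800255, p(166)=189334822579, p(167)=207890420102, p(168)=228204732751, p(169)=250438925115, p(170)=274768617130, p(171)=301384802048, p(172)=330495499613, p(173)=362326859895, p(174)=397125074750, p(175)=435157697830, p(176)=476715857290, p(177)=522115831195, p(178)=571701605655, p(179)=625846753120, p(180)=684957390936, p(181)=749474411781, p(182)=819876908323, p(183)=896684817527, p(184)=980462880430, p(185)=1071823774337, p(186)=1171432692373, p(187)=1280011042268, p(188)=1398341745571, p(189)=1527273599625, p(190)=1667727404093, p(191)=1820701100652, p(192)=1987276856363, p(193)=2168627105469.
Final step: p(194) = p(193) + p(192) - p(189) - p(187) + p(182) + p(179) - p(172) - p(168) + p(159) + p(154) - p(143) - p(137) + p(124) + p(117) - p(102) - p(94) + p(77) + p(68) - p(49) - p(39) + p(18) + p(7)
= 2168627105469 + 1987276856363 - 1527273599625 - 1280011042268 + 819876908323 + 625846753120 - 330495499613 - 228204732751 + 97662728555 + 60356673280 - 20390982757 - 11097645016 + 2841940500 + 1327710076 - 241265379 - 92669720 + 10619863 + 3087735 - 173525 - 31185 + 385 + 15
= 2366022741845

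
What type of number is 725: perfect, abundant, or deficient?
deficient

Proper divisors of 725: sum = 1 + 5 + 25 + 29 + 145 = 205
Since 205 < 725, 725 is deficient.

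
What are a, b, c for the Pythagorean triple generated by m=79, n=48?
(3937, 7584, 8545)

Euclid's formula: a = m² - n², b = 2mn, c = m² + n²
m = 79, n = 48
a = 79² - 48² = 6241 - 2304 = 3937
b = 2 × 79 × 48 = 7584
c = 79² + 48² = 6241 + 2304 = 8545
Verification: 3937² + 7584² = 15499969 + 57517056 = 73017025 = 8545² ✓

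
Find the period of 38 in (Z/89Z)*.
88

89 is prime, so ord(38) divides φ(89) = 88.
Divisors of 88: 1, 2, 4, 8, 11, 22, 44, 88.
Repeated squaring: 38^1 ≡ 38, 38^2 ≡ 20, 38^4 ≡ 44, 38^8 ≡ 67, 38^16 ≡ 39, 38^32 ≡ 8, 38^64 ≡ 64 (mod 89).
Test 38^d mod 89 for each divisor d in increasing order:
38^1 ≡ 38
38^2 ≡ 20
38^4 ≡ 44
38^8 ≡ 67
38^11 = 38^8·38^2·38^1 ≡ 12
38^22 = 38^16·38^4·38^2 ≡ 55
38^44 = 38^32·38^8·38^4 ≡ 88
38^88 = 38^64·38^16·38^8 ≡ 1  ← first divisor giving 1
The order is 88.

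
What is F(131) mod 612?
233

Matrix identity: Q^n = [[F_(n+1), F_n], [F_n, F_(n-1)]] with Q = [[1,1],[1,0]].
n = 131 = 10000011₂. Square-and-multiply, entries mod 612:
Q^1 = [[1,1],[1,0]]
Q^2 = (Q^1)² = [[2,1],[1,1]]
Q^4 = (Q^2)² = [[5,3],[3,2]]
Q^8 = (Q^4)² = [[34,21],[21,13]]
Q^16 = (Q^8)² = [[373,375],[375,610]]
Q^32 = (Q^16)² = [[70,201],[201,481]]
Q^65 = (Q^32)²·Q = [[604,13],[13,591]]
Q^131 = (Q^65)²·Q = [[468,233],[233,235]]
F_131 mod 612 = Q^131[0][1] = 233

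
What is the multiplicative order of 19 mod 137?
68

137 is prime, so ord(19) divides φ(137) = 136.
Divisors of 136: 1, 2, 4, 8, 17, 34, 68, 136.
Repeated squaring: 19^1 ≡ 19, 19^2 ≡ 87, 19^4 ≡ 34, 19^8 ≡ 60, 19^16 ≡ 38, 19^32 ≡ 74, 19^64 ≡ 133, 19^128 ≡ 16 (mod 137).
Test 19^d mod 137 for each divisor d in increasing order:
19^1 ≡ 19
19^2 ≡ 87
19^4 ≡ 34
19^8 ≡ 60
19^17 = 19^16·19^1 ≡ 37
19^34 = 19^32·19^2 ≡ 136
19^68 = 19^64·19^4 ≡ 1  ← first divisor giving 1
The order is 68.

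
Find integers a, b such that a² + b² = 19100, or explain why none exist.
Not possible

Factorization: 19100 = 2^2 × 5^2 × 191
By Fermat: n is sum of two squares iff every prime p ≡ 3 (mod 4) appears to even power.
Prime(s) ≡ 3 (mod 4) with odd exponent: [(191, 1)]
Therefore 19100 cannot be expressed as a² + b².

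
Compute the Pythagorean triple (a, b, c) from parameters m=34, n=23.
(627, 1564, 1685)

Euclid's formula: a = m² - n², b = 2mn, c = m² + n²
m = 34, n = 23
a = 34² - 23² = 1156 - 529 = 627
b = 2 × 34 × 23 = 1564
c = 34² + 23² = 1156 + 529 = 1685
Verification: 627² + 1564² = 393129 + 2446096 = 2839225 = 1685² ✓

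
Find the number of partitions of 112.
761002156

p(n) counts ways to write n as a sum of positive integers (order ignored).
Euler's pentagonal recurrence: p(k) = p(k-1) + p(k-2) - p(k-5) - p(k-7) + p(k-12) + p(k-15) - ... (offsets j(3j∓1)/2, signs ++--, p(0)=1, p(<0)=0).
DP table for k = 0..111: p(0)=1, p(1)=1, p(2)=2, p(3)=3, p(4)=5, p(5)=7, p(6)=11, p(7)=15, p(8)=22, p(9)=30, p(10)=42, p(11)=56, p(12)=77, p(13)=101, p(14)=135, p(15)=176, p(16)=231, p(17)=297, p(18)=385, p(19)=490, p(20)=627, p(21)=792, p(22)=1002, p(23)=1255, p(24)=1575, p(25)=1958, p(26)=2436, p(27)=3010, p(28)=3718, p(29)=4565, p(30)=5604, p(31)=6842, p(32)=8349, p(33)=10143, p(34)=12310, p(35)=14883, p(36)=17977, p(37)=21637, p(38)=26015, p(39)=31185, p(40)=37338, p(41)=44583, p(42)=53174, p(43)=63261, p(44)=75175, p(45)=89134, p(46)=105558, p(47)=124754, p(48)=147273, p(49)=173525, p(50)=204226, p(51)=239943, p(52)=281589, p(53)=329931, p(54)=386155, p(55)=451276, p(56)=526823, p(57)=614154, p(58)=715220, p(59)=831820, p(60)=966467, p(61)=1121505, p(62)=1300156, p(63)=1505499, p(64)=1741630, p(65)=2012558, p(66)=2323520, p(67)=2679689, p(68)=3087735, p(69)=3554345, p(70)=4087968, p(71)=4697205, p(72)=5392783, p(73)=6185689, p(74)=7089500, p(75)=8118264, p(76)=9289091, p(77)=10619863, p(78)=12132164, p(79)=13848650, p(80)=15796476, p(81)=18004327, p(82)=20506255, p(83)=23338469, p(84)=26543660, p(85)=30167357, p(86)=34262962, p(87)=38887673, p(88)=44108109, p(89)=49995925, p(90)=56634173, p(91)=64112359, p(92)=72533807, p(93)=82010177, p(94)=92669720, p(95)=104651419, p(96)=118114304, p(97)=133230930, p(98)=150198136, p(99)=169229875, p(100)=190569292, p(101)=214481126, p(102)=241265379, p(103)=271248950, p(104)=304801365, p(105)=342325709, p(106)=384276336, p(107)=431149389, p(108)=483502844, p(109)=541946240, p(110)=607163746, p(111)=679903203.
Final step: p(112) = p(111) + p(110) - p(107) - p(105) + p(100) + p(97) - p(90) - p(86) + p(77) + p(72) - p(61) - p(55) + p(42) + p(35) - p(20) - p(12)
= 679903203 + 607163746 - 431149389 - 342325709 + 190569292 + 133230930 - 56634173 - 34262962 + 10619863 + 5392783 - 1121505 - 451276 + 53174 + 14883 - 627 - 77
= 761002156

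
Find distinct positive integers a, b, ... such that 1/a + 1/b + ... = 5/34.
1/7 + 1/238

Greedy algorithm:
5/34: ceiling(34/5) = 7, use 1/7
1/238: ceiling(238/1) = 238, use 1/238
Result: 5/34 = 1/7 + 1/238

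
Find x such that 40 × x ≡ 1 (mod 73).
42

gcd(40, 73) = 1, so the inverse exists.
Extended Euclidean algorithm on (73, 40):
73 = 1 × 40 + 33  ⟹  33 = (1)·73 + (-1)·40
40 = 1 × 33 + 7  ⟹  7 = (-1)·73 + (2)·40
33 = 4 × 7 + 5  ⟹  5 = (5)·73 + (-9)·40
7 = 1 × 5 + 2  ⟹  2 = (-6)·73 + (11)·40
5 = 2 × 2 + 1  ⟹  1 = (17)·73 + (-31)·40
So (-31)·40 ≡ 1 (mod 73), i.e. 40^(-1) ≡ -31 ≡ 42 (mod 73).
Check: 40 × 42 = 1680 ≡ 1 (mod 73)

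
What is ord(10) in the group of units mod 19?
18

19 is prime, so ord(10) divides φ(19) = 18.
Divisors of 18: 1, 2, 3, 6, 9, 18.
Repeated squaring: 10^1 ≡ 10, 10^2 ≡ 5, 10^4 ≡ 6, 10^8 ≡ 17, 10^16 ≡ 4 (mod 19).
Test 10^d mod 19 for each divisor d in increasing order:
10^1 ≡ 10
10^2 ≡ 5
10^3 = 10^2·10^1 ≡ 12
10^6 = 10^4·10^2 ≡ 11
10^9 = 10^8·10^1 ≡ 18
10^18 = 10^16·10^2 ≡ 1  ← first divisor giving 1
The order is 18.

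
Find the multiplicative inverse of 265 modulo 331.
5

gcd(265, 331) = 1, so the inverse exists.
Extended Euclidean algorithm on (331, 265):
331 = 1 × 265 + 66  ⟹  66 = (1)·331 + (-1)·265
265 = 4 × 66 + 1  ⟹  1 = (-4)·331 + (5)·265
So (5)·265 ≡ 1 (mod 331), i.e. 265^(-1) ≡ 5 (mod 331).
Check: 265 × 5 = 1325 ≡ 1 (mod 331)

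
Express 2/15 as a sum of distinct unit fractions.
1/8 + 1/120

Greedy algorithm:
2/15: ceiling(15/2) = 8, use 1/8
1/120: ceiling(120/1) = 120, use 1/120
Result: 2/15 = 1/8 + 1/120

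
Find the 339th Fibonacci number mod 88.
34

Matrix identity: Q^n = [[F_(n+1), F_n], [F_n, F_(n-1)]] with Q = [[1,1],[1,0]].
n = 339 = 101010011₂. Square-and-multiply, entries mod 88:
Q^1 = [[1,1],[1,0]]
Q^2 = (Q^1)² = [[2,1],[1,1]]
Q^5 = (Q^2)²·Q = [[8,5],[5,3]]
Q^10 = (Q^5)² = [[1,55],[55,34]]
Q^21 = (Q^10)²·Q = [[23,34],[34,77]]
Q^42 = (Q^21)² = [[13,56],[56,45]]
Q^84 = (Q^42)² = [[49,80],[80,57]]
Q^169 = (Q^84)²·Q = [[33,1],[1,32]]
Q^339 = (Q^169)²·Q = [[11,34],[34,65]]
F_339 mod 88 = Q^339[0][1] = 34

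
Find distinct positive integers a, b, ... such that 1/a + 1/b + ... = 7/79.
1/12 + 1/190 + 1/90060

Greedy algorithm:
7/79: ceiling(79/7) = 12, use 1/12
5/948: ceiling(948/5) = 190, use 1/190
1/90060: ceiling(90060/1) = 90060, use 1/90060
Result: 7/79 = 1/12 + 1/190 + 1/90060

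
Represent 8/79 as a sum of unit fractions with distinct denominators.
1/10 + 1/790

Greedy algorithm:
8/79: ceiling(79/8) = 10, use 1/10
1/790: ceiling(790/1) = 790, use 1/790
Result: 8/79 = 1/10 + 1/790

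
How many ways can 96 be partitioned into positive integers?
118114304

p(n) counts ways to write n as a sum of positive integers (order ignored).
Euler's pentagonal recurrence: p(k) = p(k-1) + p(k-2) - p(k-5) - p(k-7) + p(k-12) + p(k-15) - ... (offsets j(3j∓1)/2, signs ++--, p(0)=1, p(<0)=0).
DP table for k = 0..95: p(0)=1, p(1)=1, p(2)=2, p(3)=3, p(4)=5, p(5)=7, p(6)=11, p(7)=15, p(8)=22, p(9)=30, p(10)=42, p(11)=56, p(12)=77, p(13)=101, p(14)=135, p(15)=176, p(16)=231, p(17)=297, p(18)=385, p(19)=490, p(20)=627, p(21)=792, p(22)=1002, p(23)=1255, p(24)=1575, p(25)=1958, p(26)=2436, p(27)=3010, p(28)=3718, p(29)=4565, p(30)=5604, p(31)=6842, p(32)=8349, p(33)=10143, p(34)=12310, p(35)=14883, p(36)=17977, p(37)=21637, p(38)=26015, p(39)=31185, p(40)=37338, p(41)=44583, p(42)=53174, p(43)=63261, p(44)=75175, p(45)=89134, p(46)=105558, p(47)=124754, p(48)=147273, p(49)=173525, p(50)=204226, p(51)=239943, p(52)=281589, p(53)=329931, p(54)=386155, p(55)=451276, p(56)=526823, p(57)=614154, p(58)=715220, p(59)=831820, p(60)=966467, p(61)=1121505, p(62)=1300156, p(63)=1505499, p(64)=1741630, p(65)=2012558, p(66)=2323520, p(67)=2679689, p(68)=3087735, p(69)=3554345, p(70)=4087968, p(71)=4697205, p(72)=5392783, p(73)=6185689, p(74)=7089500, p(75)=8118264, p(76)=9289091, p(77)=10619863, p(78)=12132164, p(79)=13848650, p(80)=15796476, p(81)=18004327, p(82)=20506255, p(83)=23338469, p(84)=26543660, p(85)=30167357, p(86)=34262962, p(87)=38887673, p(88)=44108109, p(89)=49995925, p(90)=56634173, p(91)=64112359, p(92)=72533807, p(93)=82010177, p(94)=92669720, p(95)=104651419.
Final step: p(96) = p(95) + p(94) - p(91) - p(89) + p(84) + p(81) - p(74) - p(70) + p(61) + p(56) - p(45) - p(39) + p(26) + p(19) - p(4)
= 104651419 + 92669720 - 64112359 - 49995925 + 26543660 + 18004327 - 7089500 - 4087968 + 1121505 + 526823 - 89134 - 31185 + 2436 + 490 - 5
= 118114304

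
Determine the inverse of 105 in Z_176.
57

gcd(105, 176) = 1, so the inverse exists.
Extended Euclidean algorithm on (176, 105):
176 = 1 × 105 + 71  ⟹  71 = (1)·176 + (-1)·105
105 = 1 × 71 + 34  ⟹  34 = (-1)·176 + (2)·105
71 = 2 × 34 + 3  ⟹  3 = (3)·176 + (-5)·105
34 = 11 × 3 + 1  ⟹  1 = (-34)·176 + (57)·105
So (57)·105 ≡ 1 (mod 176), i.e. 105^(-1) ≡ 57 (mod 176).
Check: 105 × 57 = 5985 ≡ 1 (mod 176)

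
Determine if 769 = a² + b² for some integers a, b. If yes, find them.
12² + 25² (a=12, b=25)

Factorization: 769 = 769
By Fermat: n is sum of two squares iff every prime p ≡ 3 (mod 4) appears to even power.
All primes ≡ 3 (mod 4) appear to even power.
Search a = 0, 1, 2, … for 769 - a² a perfect square: first hit at a = 12: 769 - 144 = 625 = 25².
769 = 12² + 25² = 144 + 625 ✓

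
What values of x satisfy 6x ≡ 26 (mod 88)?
x ≡ 19 (mod 44)

gcd(6, 88) = 2, which divides 26, so solutions exist.
Divide through by 2: 3x ≡ 13 (mod 44).
Find 3^(-1) mod 44 by the extended Euclidean algorithm:
44 = 14 × 3 + 2  ⟹  2 = (1)·44 + (-14)·3
3 = 1 × 2 + 1  ⟹  1 = (-1)·44 + (15)·3
So (15)·3 ≡ 1 (mod 44), i.e. 3^(-1) ≡ 15 (mod 44).
x ≡ 15 × 13 = 195 ≡ 19 (mod 44).
Check: 6 × 19 = 114 ≡ 26 (mod 88).
x ≡ 19 (mod 44), giving 2 solutions mod 88.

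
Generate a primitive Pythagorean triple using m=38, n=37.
(75, 2812, 2813)

Euclid's formula: a = m² - n², b = 2mn, c = m² + n²
m = 38, n = 37
a = 38² - 37² = 1444 - 1369 = 75
b = 2 × 38 × 37 = 2812
c = 38² + 37² = 1444 + 1369 = 2813
Verification: 75² + 2812² = 5625 + 7907344 = 7912969 = 2813² ✓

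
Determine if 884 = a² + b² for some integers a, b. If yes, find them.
10² + 28² (a=10, b=28)

Factorization: 884 = 2^2 × 13 × 17
By Fermat: n is sum of two squares iff every prime p ≡ 3 (mod 4) appears to even power.
All primes ≡ 3 (mod 4) appear to even power.
Search a = 0, 1, 2, … for 884 - a² a perfect square: first hit at a = 10: 884 - 100 = 784 = 28².
884 = 10² + 28² = 100 + 784 ✓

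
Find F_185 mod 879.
697

Matrix identity: Q^n = [[F_(n+1), F_n], [F_n, F_(n-1)]] with Q = [[1,1],[1,0]].
n = 185 = 10111001₂. Square-and-multiply, entries mod 879:
Q^1 = [[1,1],[1,0]]
Q^2 = (Q^1)² = [[2,1],[1,1]]
Q^5 = (Q^2)²·Q = [[8,5],[5,3]]
Q^11 = (Q^5)²·Q = [[144,89],[89,55]]
Q^23 = (Q^11)²·Q = [[660,529],[529,131]]
Q^46 = (Q^23)² = [[814,35],[35,779]]
Q^92 = (Q^46)² = [[176,378],[378,677]]
Q^185 = (Q^92)²·Q = [[538,697],[697,720]]
F_185 mod 879 = Q^185[0][1] = 697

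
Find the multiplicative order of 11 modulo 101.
100

101 is prime, so ord(11) divides φ(101) = 100.
Divisors of 100: 1, 2, 4, 5, 10, 20, 25, 50, 100.
Repeated squaring: 11^1 ≡ 11, 11^2 ≡ 20, 11^4 ≡ 97, 11^8 ≡ 16, 11^16 ≡ 54, 11^32 ≡ 88, 11^64 ≡ 68 (mod 101).
Test 11^d mod 101 for each divisor d in increasing order:
11^1 ≡ 11
11^2 ≡ 20
11^4 ≡ 97
11^5 = 11^4·11^1 ≡ 57
11^10 = 11^8·11^2 ≡ 17
11^20 = 11^16·11^4 ≡ 87
11^25 = 11^16·11^8·11^1 ≡ 10
11^50 = 11^32·11^16·11^2 ≡ 100
11^100 = 11^64·11^32·11^4 ≡ 1  ← first divisor giving 1
The order is 100.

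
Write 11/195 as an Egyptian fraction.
1/18 + 1/1170

Greedy algorithm:
11/195: ceiling(195/11) = 18, use 1/18
1/1170: ceiling(1170/1) = 1170, use 1/1170
Result: 11/195 = 1/18 + 1/1170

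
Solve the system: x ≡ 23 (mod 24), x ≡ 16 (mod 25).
191

Using Chinese Remainder Theorem:
M = 24 × 25 = 600
M1 = 25, M2 = 24
y1 = 25^(-1) mod 24 = 1
y2 = 24^(-1) mod 25 = 24
x = (23×25×1 + 16×24×24) mod 600 = 191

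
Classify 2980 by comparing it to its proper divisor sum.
abundant

Proper divisors of 2980: sum = 1 + 2 + 4 + 5 + 10 + 20 + 149 + 298 + 596 + 745 + 1490 = 3320
Since 3320 > 2980, 2980 is abundant.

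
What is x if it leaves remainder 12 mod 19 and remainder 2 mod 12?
50

Using Chinese Remainder Theorem:
M = 19 × 12 = 228
M1 = 12, M2 = 19
y1 = 12^(-1) mod 19 = 8
y2 = 19^(-1) mod 12 = 7
x = (12×12×8 + 2×19×7) mod 228 = 50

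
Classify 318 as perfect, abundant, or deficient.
abundant

Proper divisors of 318: sum = 1 + 2 + 3 + 6 + 53 + 106 + 159 = 330
Since 330 > 318, 318 is abundant.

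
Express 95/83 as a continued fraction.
[1; 6, 1, 11]

Euclidean algorithm steps:
95 = 1 × 83 + 12
83 = 6 × 12 + 11
12 = 1 × 11 + 1
11 = 11 × 1 + 0
Continued fraction: [1; 6, 1, 11]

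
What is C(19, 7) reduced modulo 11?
8

Using Lucas' theorem:
Write n=19 and k=7 in base 11:
n in base 11: [1, 8]
k in base 11: [0, 7]
C(19,7) mod 11 = ∏ C(n_i, k_i) mod 11
Digit binomials (mod 11): C(1,0) = 1; C(8,7) = 8
Product: 1 × 8 = 8 ≡ 8 (mod 11)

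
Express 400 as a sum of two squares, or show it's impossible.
0² + 20² (a=0, b=20)

Factorization: 400 = 2^4 × 5^2
By Fermat: n is sum of two squares iff every prime p ≡ 3 (mod 4) appears to even power.
All primes ≡ 3 (mod 4) appear to even power.
Search a = 0, 1, 2, … for 400 - a² a perfect square: first hit at a = 0: 400 - 0 = 400 = 20².
400 = 0² + 20² = 0 + 400 ✓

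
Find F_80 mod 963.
21

Matrix identity: Q^n = [[F_(n+1), F_n], [F_n, F_(n-1)]] with Q = [[1,1],[1,0]].
n = 80 = 1010000₂. Square-and-multiply, entries mod 963:
Q^1 = [[1,1],[1,0]]
Q^2 = (Q^1)² = [[2,1],[1,1]]
Q^5 = (Q^2)²·Q = [[8,5],[5,3]]
Q^10 = (Q^5)² = [[89,55],[55,34]]
Q^20 = (Q^10)² = [[353,24],[24,329]]
Q^40 = (Q^20)² = [[958,960],[960,961]]
Q^80 = (Q^40)² = [[34,21],[21,13]]
F_80 mod 963 = Q^80[0][1] = 21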